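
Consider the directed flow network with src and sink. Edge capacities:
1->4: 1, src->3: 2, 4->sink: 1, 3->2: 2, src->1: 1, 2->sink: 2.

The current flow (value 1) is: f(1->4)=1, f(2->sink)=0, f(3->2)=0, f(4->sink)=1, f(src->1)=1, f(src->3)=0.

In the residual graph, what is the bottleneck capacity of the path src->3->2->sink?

Residual capacities along the path: src->3: 2, 3->2: 2, 2->sink: 2.
Minimum is 2.

2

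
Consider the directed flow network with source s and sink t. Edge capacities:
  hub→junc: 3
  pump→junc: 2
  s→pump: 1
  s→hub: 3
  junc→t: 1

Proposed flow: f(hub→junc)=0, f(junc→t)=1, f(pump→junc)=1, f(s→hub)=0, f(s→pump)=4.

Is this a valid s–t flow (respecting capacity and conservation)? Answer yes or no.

Capacity violated on s→pump: flow 4 > capacity 1.

No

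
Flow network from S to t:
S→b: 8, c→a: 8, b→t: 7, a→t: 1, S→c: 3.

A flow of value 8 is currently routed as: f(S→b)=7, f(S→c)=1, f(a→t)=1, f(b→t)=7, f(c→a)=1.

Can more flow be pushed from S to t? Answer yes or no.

No

Residual reachable from S: {S, a, b, c}; t is not reachable.
Saturated cut: a→t, b→t with total capacity 8 = current flow value. Flow is maximum.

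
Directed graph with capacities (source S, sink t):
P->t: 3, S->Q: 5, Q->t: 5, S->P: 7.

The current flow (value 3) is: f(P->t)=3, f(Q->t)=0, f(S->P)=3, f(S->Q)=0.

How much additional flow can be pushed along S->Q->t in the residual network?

5

Residual capacities along the path: S->Q: 5, Q->t: 5.
Minimum is 5.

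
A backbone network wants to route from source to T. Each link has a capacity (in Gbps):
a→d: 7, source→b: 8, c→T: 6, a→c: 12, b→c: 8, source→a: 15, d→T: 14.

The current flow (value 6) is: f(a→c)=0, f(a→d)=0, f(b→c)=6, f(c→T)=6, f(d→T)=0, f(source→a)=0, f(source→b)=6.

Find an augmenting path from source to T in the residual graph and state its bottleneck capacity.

Residual along source→a→d→T: source→a: 15, a→d: 7, d→T: 14.
Bottleneck = min = 7.

source→a→d→T, bottleneck 7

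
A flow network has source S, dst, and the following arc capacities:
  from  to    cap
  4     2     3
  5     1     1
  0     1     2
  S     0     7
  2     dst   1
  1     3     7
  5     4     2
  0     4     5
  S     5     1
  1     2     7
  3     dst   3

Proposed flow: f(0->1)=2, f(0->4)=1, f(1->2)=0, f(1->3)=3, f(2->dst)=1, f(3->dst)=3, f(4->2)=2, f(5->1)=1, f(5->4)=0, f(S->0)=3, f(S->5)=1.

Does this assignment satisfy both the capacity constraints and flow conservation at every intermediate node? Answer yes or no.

No

Conservation fails at 4: inflow 1 ≠ outflow 2.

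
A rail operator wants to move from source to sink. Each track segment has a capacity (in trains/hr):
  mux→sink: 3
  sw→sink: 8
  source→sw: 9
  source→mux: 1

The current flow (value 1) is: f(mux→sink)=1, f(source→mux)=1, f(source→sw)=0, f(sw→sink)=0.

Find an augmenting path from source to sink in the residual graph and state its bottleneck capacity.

Residual along source→sw→sink: source→sw: 9, sw→sink: 8.
Bottleneck = min = 8.

source→sw→sink, bottleneck 8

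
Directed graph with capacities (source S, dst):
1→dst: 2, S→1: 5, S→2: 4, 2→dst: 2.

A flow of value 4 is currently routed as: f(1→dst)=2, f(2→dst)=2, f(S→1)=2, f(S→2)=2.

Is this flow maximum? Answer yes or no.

Yes

Residual reachable from S: {1, 2, S}; dst is not reachable.
Saturated cut: 1→dst, 2→dst with total capacity 4 = current flow value. Flow is maximum.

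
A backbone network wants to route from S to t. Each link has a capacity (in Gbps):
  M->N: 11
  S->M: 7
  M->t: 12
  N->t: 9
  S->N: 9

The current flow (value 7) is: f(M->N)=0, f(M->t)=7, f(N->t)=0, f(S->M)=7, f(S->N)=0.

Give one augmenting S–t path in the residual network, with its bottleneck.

S->N->t, bottleneck 9

Residual along S->N->t: S->N: 9, N->t: 9.
Bottleneck = min = 9.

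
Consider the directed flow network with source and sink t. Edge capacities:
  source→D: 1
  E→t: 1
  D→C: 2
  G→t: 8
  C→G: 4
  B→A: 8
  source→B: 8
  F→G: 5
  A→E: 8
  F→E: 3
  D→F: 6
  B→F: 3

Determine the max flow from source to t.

Augment source→B→A→E→t: bottleneck 1. Total 1.
Augment source→B→F→G→t: bottleneck 3. Total 4.
Augment source→D→F→G→t: bottleneck 1. Total 5.
No augmenting path remains in the residual graph.

5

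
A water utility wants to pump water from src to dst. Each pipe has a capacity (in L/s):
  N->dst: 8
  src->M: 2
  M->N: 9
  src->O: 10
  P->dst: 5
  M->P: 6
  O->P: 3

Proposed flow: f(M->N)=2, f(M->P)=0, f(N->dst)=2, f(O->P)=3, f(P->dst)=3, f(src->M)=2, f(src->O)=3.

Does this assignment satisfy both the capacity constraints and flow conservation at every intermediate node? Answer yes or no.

Yes

Every edge has 0 ≤ f(e) ≤ cap(e).
At each intermediate node, inflow equals outflow.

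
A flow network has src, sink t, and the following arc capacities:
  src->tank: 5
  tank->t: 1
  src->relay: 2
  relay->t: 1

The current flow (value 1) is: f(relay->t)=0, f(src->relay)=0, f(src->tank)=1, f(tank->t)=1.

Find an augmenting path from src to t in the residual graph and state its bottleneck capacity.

Residual along src->relay->t: src->relay: 2, relay->t: 1.
Bottleneck = min = 1.

src->relay->t, bottleneck 1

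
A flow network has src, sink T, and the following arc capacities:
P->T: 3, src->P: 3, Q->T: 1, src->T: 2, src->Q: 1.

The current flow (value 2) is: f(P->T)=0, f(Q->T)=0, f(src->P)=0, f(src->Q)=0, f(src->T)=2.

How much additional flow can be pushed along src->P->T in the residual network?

3

Residual capacities along the path: src->P: 3, P->T: 3.
Minimum is 3.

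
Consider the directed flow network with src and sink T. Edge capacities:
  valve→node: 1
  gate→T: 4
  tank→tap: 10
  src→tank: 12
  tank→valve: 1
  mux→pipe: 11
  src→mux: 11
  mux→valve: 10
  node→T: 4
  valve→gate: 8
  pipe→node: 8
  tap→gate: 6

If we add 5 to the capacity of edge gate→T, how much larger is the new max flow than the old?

5

Original max flow = 8.
After raising cap(gate→T), augmenting paths through that edge carry 5 more units.
New max flow = 13. Increase = 5.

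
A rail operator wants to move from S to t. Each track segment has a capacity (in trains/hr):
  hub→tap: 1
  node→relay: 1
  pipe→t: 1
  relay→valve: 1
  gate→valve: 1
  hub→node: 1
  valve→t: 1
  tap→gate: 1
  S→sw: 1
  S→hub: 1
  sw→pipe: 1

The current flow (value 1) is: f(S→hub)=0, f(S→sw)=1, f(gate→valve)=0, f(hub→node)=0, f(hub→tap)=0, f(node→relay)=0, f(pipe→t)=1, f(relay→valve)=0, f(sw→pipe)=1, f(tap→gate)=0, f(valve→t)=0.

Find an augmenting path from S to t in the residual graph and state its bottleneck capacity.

S→hub→node→relay→valve→t, bottleneck 1

Residual along S→hub→node→relay→valve→t: S→hub: 1, hub→node: 1, node→relay: 1, relay→valve: 1, valve→t: 1.
Bottleneck = min = 1.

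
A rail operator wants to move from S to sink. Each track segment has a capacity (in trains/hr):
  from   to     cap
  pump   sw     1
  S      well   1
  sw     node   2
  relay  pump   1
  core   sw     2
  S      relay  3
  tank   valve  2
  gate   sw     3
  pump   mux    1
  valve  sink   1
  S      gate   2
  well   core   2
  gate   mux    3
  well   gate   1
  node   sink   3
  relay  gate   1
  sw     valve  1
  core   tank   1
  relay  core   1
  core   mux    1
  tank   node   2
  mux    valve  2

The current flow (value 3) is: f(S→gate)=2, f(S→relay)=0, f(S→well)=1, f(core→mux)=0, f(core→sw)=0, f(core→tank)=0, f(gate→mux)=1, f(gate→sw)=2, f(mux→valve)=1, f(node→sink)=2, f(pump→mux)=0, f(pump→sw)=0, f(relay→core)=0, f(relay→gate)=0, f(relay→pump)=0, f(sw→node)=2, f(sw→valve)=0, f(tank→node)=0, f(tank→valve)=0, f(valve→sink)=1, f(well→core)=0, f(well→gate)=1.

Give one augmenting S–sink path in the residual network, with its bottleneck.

S→relay→core→tank→node→sink, bottleneck 1

Residual along S→relay→core→tank→node→sink: S→relay: 3, relay→core: 1, core→tank: 1, tank→node: 2, node→sink: 1.
Bottleneck = min = 1.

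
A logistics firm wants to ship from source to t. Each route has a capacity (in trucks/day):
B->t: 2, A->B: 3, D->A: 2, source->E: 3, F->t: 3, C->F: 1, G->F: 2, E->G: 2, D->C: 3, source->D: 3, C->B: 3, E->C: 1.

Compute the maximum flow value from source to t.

5

Augment source->D->A->B->t: bottleneck 2. Total 2.
Augment source->D->C->F->t: bottleneck 1. Total 3.
Augment source->E->G->F->t: bottleneck 2. Total 5.
No augmenting path remains in the residual graph.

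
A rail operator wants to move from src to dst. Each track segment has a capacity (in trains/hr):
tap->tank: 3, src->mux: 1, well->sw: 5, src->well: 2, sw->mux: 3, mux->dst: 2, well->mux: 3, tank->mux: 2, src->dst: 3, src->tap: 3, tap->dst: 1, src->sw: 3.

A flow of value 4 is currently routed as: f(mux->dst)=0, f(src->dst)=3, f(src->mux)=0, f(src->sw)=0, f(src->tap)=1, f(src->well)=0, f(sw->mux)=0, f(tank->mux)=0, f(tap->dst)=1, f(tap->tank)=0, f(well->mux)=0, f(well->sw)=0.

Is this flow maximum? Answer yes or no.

Residual path src->mux->dst has bottleneck 1 > 0.
Pushing 1 along it raises the flow to 5, so the given flow is not maximum.

No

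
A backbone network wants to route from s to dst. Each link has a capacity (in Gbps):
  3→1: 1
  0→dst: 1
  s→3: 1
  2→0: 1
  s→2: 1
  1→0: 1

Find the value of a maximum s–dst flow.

1

Augment s→2→0→dst: bottleneck 1. Total 1.
No augmenting path remains in the residual graph.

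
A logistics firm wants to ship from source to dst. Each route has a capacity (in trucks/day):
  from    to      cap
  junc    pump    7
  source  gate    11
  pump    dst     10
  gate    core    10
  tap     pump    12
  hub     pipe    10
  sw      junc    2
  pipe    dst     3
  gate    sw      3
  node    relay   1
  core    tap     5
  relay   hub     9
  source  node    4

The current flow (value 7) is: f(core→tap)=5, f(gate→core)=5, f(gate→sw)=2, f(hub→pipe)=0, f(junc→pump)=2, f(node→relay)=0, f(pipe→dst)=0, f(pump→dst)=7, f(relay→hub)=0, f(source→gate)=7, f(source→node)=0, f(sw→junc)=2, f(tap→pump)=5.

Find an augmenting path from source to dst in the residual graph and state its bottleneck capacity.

source→node→relay→hub→pipe→dst, bottleneck 1

Residual along source→node→relay→hub→pipe→dst: source→node: 4, node→relay: 1, relay→hub: 9, hub→pipe: 10, pipe→dst: 3.
Bottleneck = min = 1.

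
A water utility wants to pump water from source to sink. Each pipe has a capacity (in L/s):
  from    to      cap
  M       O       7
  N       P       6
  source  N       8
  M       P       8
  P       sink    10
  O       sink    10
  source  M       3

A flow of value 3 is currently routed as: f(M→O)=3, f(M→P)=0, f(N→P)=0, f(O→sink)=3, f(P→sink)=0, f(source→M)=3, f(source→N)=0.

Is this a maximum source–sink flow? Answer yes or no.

No

Residual path source→N→P→sink has bottleneck 6 > 0.
Pushing 6 along it raises the flow to 9, so the given flow is not maximum.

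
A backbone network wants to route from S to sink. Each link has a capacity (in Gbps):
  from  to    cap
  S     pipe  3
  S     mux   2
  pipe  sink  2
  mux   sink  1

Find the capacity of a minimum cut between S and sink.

3

Max flow = 3 (via 2 augmenting paths).
In the residual at optimum, the set reachable from S is {S, mux, pipe}.
Cut edges: mux->sink (cap 1), pipe->sink (cap 2). Sum = 3.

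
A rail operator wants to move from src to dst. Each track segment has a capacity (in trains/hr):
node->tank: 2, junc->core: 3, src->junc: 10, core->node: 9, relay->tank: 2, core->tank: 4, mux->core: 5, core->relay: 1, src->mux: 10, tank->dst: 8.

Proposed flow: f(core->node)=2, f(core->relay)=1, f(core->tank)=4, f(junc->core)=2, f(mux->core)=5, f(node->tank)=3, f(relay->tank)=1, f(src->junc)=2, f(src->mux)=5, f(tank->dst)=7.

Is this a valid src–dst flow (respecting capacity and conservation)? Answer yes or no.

Capacity violated on node->tank: flow 3 > capacity 2.

No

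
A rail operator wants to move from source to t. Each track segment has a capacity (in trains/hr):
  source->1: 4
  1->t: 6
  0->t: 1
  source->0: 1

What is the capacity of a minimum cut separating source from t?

5

Max flow = 5 (via 2 augmenting paths).
In the residual at optimum, the set reachable from source is {source}.
Cut edges: source->0 (cap 1), source->1 (cap 4). Sum = 5.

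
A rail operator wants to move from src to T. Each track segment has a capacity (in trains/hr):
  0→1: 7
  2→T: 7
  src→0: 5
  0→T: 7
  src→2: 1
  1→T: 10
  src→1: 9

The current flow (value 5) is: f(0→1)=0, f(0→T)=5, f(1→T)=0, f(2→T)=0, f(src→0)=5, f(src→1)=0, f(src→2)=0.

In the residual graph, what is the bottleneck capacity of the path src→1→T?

Residual capacities along the path: src→1: 9, 1→T: 10.
Minimum is 9.

9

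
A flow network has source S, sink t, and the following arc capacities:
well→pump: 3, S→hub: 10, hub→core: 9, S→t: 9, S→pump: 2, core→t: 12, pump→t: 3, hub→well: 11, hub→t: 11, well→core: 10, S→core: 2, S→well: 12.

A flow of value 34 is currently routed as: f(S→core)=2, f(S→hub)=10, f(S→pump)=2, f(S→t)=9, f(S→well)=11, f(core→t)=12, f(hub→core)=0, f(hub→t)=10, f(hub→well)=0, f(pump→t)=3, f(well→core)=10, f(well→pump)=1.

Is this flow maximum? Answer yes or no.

Residual reachable from S: {S, pump, well}; t is not reachable.
Saturated cut: S→hub, S→core, S→t, well→core, pump→t with total capacity 34 = current flow value. Flow is maximum.

Yes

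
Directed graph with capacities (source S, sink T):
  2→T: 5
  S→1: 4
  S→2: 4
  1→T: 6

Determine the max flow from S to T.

8

Augment S→2→T: bottleneck 4. Total 4.
Augment S→1→T: bottleneck 4. Total 8.
No augmenting path remains in the residual graph.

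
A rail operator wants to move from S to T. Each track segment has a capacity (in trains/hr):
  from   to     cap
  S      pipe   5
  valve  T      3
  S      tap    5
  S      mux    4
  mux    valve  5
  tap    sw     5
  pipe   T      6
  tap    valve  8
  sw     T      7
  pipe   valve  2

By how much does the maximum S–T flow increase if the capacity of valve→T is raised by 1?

1

Original max flow = 13.
After raising cap(valve→T), augmenting paths through that edge carry 1 more unit.
New max flow = 14. Increase = 1.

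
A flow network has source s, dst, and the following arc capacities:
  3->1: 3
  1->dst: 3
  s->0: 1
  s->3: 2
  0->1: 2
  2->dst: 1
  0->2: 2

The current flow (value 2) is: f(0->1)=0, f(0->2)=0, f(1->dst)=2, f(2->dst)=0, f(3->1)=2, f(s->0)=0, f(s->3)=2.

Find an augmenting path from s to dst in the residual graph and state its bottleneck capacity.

s->0->1->dst, bottleneck 1

Residual along s->0->1->dst: s->0: 1, 0->1: 2, 1->dst: 1.
Bottleneck = min = 1.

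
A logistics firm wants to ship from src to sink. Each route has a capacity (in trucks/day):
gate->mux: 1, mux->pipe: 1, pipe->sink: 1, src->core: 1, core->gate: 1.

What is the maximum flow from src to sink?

1

Augment src->core->gate->mux->pipe->sink: bottleneck 1. Total 1.
No augmenting path remains in the residual graph.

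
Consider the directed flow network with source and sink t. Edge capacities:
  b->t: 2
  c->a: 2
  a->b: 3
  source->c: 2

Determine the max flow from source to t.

2

Augment source->c->a->b->t: bottleneck 2. Total 2.
No augmenting path remains in the residual graph.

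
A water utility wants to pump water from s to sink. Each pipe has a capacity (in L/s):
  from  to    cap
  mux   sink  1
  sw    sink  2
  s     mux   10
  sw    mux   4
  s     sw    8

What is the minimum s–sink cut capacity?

Max flow = 3 (via 2 augmenting paths).
In the residual at optimum, the set reachable from s is {mux, s, sw}.
Cut edges: sw→sink (cap 2), mux→sink (cap 1). Sum = 3.

3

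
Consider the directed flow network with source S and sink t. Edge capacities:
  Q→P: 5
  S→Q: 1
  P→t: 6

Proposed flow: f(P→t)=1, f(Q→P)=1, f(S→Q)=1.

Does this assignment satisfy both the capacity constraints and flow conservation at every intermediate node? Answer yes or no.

Yes

Every edge has 0 ≤ f(e) ≤ cap(e).
At each intermediate node, inflow equals outflow.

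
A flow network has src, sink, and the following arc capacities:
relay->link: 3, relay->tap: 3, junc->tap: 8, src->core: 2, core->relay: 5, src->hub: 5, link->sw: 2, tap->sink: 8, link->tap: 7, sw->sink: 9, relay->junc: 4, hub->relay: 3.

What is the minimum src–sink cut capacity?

5

Max flow = 5 (via 2 augmenting paths).
In the residual at optimum, the set reachable from src is {hub, src}.
Cut edges: src->core (cap 2), hub->relay (cap 3). Sum = 5.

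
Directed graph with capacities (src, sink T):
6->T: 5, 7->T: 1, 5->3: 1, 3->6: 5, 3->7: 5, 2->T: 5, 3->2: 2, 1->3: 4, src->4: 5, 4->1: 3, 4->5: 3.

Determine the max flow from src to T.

Augment src->4->5->3->2->T: bottleneck 1. Total 1.
Augment src->4->1->3->2->T: bottleneck 1. Total 2.
Augment src->4->1->3->6->T: bottleneck 2. Total 4.
No augmenting path remains in the residual graph.

4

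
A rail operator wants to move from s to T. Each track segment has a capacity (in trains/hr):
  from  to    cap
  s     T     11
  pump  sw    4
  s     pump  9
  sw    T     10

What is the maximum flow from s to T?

15

Augment s->T: bottleneck 11. Total 11.
Augment s->pump->sw->T: bottleneck 4. Total 15.
No augmenting path remains in the residual graph.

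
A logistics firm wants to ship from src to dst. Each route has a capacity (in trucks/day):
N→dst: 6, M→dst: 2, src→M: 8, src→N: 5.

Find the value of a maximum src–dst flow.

Augment src→N→dst: bottleneck 5. Total 5.
Augment src→M→dst: bottleneck 2. Total 7.
No augmenting path remains in the residual graph.

7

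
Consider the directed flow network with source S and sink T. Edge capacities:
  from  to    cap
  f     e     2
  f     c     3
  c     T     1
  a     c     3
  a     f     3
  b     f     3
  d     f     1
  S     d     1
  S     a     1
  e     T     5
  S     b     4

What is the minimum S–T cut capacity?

Max flow = 3 (via 3 augmenting paths).
In the residual at optimum, the set reachable from S is {S, a, b, c, d, f}.
Cut edges: f→e (cap 2), c→T (cap 1). Sum = 3.

3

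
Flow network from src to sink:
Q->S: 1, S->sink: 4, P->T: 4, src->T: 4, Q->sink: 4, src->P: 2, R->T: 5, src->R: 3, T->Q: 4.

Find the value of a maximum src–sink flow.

4

Augment src->T->Q->sink: bottleneck 4. Total 4.
No augmenting path remains in the residual graph.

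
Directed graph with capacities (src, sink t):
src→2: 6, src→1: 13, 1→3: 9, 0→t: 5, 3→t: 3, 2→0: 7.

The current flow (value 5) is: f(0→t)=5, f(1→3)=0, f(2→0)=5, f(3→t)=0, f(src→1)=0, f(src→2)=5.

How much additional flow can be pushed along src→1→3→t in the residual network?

Residual capacities along the path: src→1: 13, 1→3: 9, 3→t: 3.
Minimum is 3.

3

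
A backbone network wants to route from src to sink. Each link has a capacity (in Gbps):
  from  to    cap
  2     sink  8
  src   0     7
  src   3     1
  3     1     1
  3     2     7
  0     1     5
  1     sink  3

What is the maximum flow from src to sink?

Augment src->3->2->sink: bottleneck 1. Total 1.
Augment src->0->1->sink: bottleneck 3. Total 4.
No augmenting path remains in the residual graph.

4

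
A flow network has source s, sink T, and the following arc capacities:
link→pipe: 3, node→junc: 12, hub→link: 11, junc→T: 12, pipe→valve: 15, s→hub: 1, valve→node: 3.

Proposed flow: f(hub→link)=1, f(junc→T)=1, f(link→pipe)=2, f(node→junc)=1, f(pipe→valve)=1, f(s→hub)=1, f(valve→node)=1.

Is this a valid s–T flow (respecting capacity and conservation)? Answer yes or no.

No

Conservation fails at link: inflow 1 ≠ outflow 2.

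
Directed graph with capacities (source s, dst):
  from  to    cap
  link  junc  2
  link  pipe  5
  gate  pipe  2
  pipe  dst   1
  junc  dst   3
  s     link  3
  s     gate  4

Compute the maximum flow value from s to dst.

3

Augment s→link→junc→dst: bottleneck 2. Total 2.
Augment s→link→pipe→dst: bottleneck 1. Total 3.
No augmenting path remains in the residual graph.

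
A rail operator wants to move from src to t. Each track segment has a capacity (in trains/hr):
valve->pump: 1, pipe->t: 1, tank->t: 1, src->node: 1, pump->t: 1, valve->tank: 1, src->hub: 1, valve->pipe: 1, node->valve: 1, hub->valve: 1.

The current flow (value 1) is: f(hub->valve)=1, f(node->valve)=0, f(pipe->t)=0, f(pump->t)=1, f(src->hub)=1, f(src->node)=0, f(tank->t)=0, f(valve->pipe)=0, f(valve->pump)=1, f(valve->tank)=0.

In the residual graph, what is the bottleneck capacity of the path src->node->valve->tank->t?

Residual capacities along the path: src->node: 1, node->valve: 1, valve->tank: 1, tank->t: 1.
Minimum is 1.

1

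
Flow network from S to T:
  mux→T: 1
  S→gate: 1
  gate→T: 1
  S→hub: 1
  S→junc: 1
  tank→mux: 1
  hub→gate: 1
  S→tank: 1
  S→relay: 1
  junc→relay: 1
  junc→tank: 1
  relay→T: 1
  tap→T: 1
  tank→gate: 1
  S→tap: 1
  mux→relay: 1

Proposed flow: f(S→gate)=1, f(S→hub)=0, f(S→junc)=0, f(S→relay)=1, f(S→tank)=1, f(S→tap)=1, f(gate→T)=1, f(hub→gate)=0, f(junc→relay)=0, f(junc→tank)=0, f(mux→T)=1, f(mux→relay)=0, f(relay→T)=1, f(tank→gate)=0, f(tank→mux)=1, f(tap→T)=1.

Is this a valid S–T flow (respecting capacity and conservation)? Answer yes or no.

Yes

Every edge has 0 ≤ f(e) ≤ cap(e).
At each intermediate node, inflow equals outflow.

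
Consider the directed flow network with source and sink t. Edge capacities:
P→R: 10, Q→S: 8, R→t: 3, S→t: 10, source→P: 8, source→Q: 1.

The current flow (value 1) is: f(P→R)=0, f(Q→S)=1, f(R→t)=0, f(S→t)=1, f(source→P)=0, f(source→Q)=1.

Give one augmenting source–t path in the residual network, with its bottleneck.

source→P→R→t, bottleneck 3

Residual along source→P→R→t: source→P: 8, P→R: 10, R→t: 3.
Bottleneck = min = 3.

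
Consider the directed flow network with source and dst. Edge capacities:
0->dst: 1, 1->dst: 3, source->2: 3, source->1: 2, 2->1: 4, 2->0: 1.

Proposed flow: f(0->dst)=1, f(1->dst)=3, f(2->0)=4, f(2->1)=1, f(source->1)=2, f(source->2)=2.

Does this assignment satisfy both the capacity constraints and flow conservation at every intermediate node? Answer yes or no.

Capacity violated on 2->0: flow 4 > capacity 1.

No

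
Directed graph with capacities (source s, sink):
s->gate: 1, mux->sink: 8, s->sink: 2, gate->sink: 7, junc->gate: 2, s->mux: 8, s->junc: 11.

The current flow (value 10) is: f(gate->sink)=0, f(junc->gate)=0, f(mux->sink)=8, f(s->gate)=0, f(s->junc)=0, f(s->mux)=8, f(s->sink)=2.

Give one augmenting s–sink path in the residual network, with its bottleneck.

s->gate->sink, bottleneck 1

Residual along s->gate->sink: s->gate: 1, gate->sink: 7.
Bottleneck = min = 1.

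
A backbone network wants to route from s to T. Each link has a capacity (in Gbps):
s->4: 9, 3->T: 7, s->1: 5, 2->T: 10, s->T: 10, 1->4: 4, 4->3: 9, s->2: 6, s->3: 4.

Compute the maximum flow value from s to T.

23

Augment s->T: bottleneck 10. Total 10.
Augment s->3->T: bottleneck 4. Total 14.
Augment s->2->T: bottleneck 6. Total 20.
Augment s->4->3->T: bottleneck 3. Total 23.
No augmenting path remains in the residual graph.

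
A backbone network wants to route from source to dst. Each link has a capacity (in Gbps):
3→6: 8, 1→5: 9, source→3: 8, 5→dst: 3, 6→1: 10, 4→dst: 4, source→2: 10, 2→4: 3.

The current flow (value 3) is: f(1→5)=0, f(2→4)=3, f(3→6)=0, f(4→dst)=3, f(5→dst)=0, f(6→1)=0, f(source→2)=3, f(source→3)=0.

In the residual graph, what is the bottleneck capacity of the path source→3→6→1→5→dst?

Residual capacities along the path: source→3: 8, 3→6: 8, 6→1: 10, 1→5: 9, 5→dst: 3.
Minimum is 3.

3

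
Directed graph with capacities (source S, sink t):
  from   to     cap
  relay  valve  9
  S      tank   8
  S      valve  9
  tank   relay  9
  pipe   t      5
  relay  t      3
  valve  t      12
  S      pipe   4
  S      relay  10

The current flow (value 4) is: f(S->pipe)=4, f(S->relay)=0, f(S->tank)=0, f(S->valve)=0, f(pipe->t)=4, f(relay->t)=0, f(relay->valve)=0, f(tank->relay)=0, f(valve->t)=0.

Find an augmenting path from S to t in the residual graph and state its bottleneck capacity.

Residual along S->relay->t: S->relay: 10, relay->t: 3.
Bottleneck = min = 3.

S->relay->t, bottleneck 3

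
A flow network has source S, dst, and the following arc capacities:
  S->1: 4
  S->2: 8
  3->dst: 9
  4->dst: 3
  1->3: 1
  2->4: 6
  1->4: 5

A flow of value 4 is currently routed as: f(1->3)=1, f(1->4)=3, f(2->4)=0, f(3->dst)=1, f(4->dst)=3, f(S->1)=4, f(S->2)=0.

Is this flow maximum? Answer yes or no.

Yes

Residual reachable from S: {1, 2, 4, S}; dst is not reachable.
Saturated cut: 1->3, 4->dst with total capacity 4 = current flow value. Flow is maximum.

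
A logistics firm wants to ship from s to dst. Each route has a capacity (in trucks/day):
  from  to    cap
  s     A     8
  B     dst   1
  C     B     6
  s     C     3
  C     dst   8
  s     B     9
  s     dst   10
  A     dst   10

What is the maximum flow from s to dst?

Augment s->dst: bottleneck 10. Total 10.
Augment s->C->dst: bottleneck 3. Total 13.
Augment s->B->dst: bottleneck 1. Total 14.
Augment s->A->dst: bottleneck 8. Total 22.
No augmenting path remains in the residual graph.

22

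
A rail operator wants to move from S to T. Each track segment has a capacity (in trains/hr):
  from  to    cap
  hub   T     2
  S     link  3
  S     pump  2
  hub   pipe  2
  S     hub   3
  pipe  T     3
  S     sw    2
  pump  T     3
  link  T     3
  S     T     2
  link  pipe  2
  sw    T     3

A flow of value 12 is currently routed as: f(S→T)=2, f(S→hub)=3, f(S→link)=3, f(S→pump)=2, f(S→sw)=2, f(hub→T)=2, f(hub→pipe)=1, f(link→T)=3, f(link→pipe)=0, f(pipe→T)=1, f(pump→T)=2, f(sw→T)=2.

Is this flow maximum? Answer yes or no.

Yes

Residual reachable from S: {S}; T is not reachable.
Saturated cut: S→hub, S→link, S→sw, S→pump, S→T with total capacity 12 = current flow value. Flow is maximum.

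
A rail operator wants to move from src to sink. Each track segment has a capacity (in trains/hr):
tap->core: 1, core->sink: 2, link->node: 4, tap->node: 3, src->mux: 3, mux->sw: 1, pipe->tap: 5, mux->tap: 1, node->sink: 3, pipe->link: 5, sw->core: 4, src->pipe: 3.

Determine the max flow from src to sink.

Augment src->pipe->link->node->sink: bottleneck 3. Total 3.
Augment src->mux->tap->core->sink: bottleneck 1. Total 4.
Augment src->mux->sw->core->sink: bottleneck 1. Total 5.
No augmenting path remains in the residual graph.

5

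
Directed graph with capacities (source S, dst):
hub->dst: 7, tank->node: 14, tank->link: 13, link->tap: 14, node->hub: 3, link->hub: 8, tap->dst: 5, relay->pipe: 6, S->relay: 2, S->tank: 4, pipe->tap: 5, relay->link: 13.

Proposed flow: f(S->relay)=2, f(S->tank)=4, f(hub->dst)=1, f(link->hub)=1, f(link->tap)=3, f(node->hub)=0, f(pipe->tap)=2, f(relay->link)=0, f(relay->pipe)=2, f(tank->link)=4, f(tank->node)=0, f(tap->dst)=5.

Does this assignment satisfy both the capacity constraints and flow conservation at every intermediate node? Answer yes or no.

Yes

Every edge has 0 ≤ f(e) ≤ cap(e).
At each intermediate node, inflow equals outflow.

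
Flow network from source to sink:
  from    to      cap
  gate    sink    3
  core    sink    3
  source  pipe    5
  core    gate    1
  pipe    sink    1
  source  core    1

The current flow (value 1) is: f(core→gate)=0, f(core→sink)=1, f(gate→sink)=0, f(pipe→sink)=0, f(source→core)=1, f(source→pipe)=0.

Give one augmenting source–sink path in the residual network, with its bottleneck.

source→pipe→sink, bottleneck 1

Residual along source→pipe→sink: source→pipe: 5, pipe→sink: 1.
Bottleneck = min = 1.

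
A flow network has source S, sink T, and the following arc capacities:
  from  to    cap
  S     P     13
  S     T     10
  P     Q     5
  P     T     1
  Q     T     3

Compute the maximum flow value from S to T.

14

Augment S->T: bottleneck 10. Total 10.
Augment S->P->T: bottleneck 1. Total 11.
Augment S->P->Q->T: bottleneck 3. Total 14.
No augmenting path remains in the residual graph.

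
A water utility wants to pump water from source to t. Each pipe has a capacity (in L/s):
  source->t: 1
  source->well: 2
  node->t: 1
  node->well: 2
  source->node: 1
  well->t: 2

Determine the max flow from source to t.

Augment source->t: bottleneck 1. Total 1.
Augment source->node->t: bottleneck 1. Total 2.
Augment source->well->t: bottleneck 2. Total 4.
No augmenting path remains in the residual graph.

4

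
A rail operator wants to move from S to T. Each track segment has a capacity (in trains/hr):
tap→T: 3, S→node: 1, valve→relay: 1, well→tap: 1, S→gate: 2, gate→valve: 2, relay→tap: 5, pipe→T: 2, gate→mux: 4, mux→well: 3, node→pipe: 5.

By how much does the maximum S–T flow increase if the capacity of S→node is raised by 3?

Original max flow = 3.
After raising cap(S→node), augmenting paths through that edge carry 1 more unit.
New max flow = 4. Increase = 1.

1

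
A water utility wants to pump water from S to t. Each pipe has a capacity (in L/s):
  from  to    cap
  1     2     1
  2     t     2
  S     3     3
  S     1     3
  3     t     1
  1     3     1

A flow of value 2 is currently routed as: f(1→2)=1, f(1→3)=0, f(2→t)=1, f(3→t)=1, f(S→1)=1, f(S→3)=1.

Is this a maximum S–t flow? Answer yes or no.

Residual reachable from S: {1, 3, S}; t is not reachable.
Saturated cut: 1→2, 3→t with total capacity 2 = current flow value. Flow is maximum.

Yes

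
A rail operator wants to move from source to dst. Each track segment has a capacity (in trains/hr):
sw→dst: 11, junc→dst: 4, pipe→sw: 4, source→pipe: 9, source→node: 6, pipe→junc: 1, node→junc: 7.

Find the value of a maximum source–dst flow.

Augment source→pipe→sw→dst: bottleneck 4. Total 4.
Augment source→pipe→junc→dst: bottleneck 1. Total 5.
Augment source→node→junc→dst: bottleneck 3. Total 8.
No augmenting path remains in the residual graph.

8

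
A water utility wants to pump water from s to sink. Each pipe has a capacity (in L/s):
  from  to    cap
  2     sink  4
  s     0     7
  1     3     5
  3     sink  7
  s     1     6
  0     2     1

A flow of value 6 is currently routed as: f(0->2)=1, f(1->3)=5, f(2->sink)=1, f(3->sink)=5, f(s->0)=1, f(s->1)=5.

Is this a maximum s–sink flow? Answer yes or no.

Residual reachable from s: {0, 1, s}; sink is not reachable.
Saturated cut: 1->3, 0->2 with total capacity 6 = current flow value. Flow is maximum.

Yes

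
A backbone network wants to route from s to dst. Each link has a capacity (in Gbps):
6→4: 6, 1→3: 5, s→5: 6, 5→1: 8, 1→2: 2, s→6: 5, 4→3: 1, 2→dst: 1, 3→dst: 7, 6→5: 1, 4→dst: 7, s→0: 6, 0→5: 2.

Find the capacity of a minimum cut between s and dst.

Max flow = 11 (via 3 augmenting paths).
In the residual at optimum, the set reachable from s is {0, 1, 2, 5, s}.
Cut edges: s→6 (cap 5), 1→3 (cap 5), 2→dst (cap 1). Sum = 11.

11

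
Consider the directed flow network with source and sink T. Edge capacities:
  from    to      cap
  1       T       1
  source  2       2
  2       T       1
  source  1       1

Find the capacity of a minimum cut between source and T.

Max flow = 2 (via 2 augmenting paths).
In the residual at optimum, the set reachable from source is {2, source}.
Cut edges: source→1 (cap 1), 2→T (cap 1). Sum = 2.

2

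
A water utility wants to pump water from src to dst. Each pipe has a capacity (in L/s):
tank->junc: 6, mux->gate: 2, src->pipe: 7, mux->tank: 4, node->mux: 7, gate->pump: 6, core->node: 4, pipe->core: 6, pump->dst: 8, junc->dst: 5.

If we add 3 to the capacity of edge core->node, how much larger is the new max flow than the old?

Original max flow = 4.
After raising cap(core->node), augmenting paths through that edge carry 2 more units.
New max flow = 6. Increase = 2.

2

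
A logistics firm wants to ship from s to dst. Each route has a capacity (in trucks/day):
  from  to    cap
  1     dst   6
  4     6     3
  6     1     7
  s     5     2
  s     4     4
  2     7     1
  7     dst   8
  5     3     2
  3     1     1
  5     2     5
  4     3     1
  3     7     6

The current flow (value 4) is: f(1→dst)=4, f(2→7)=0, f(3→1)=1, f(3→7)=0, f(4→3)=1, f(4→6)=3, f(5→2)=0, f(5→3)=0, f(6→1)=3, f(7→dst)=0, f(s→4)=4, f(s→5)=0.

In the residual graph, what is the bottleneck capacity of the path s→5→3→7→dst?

2

Residual capacities along the path: s→5: 2, 5→3: 2, 3→7: 6, 7→dst: 8.
Minimum is 2.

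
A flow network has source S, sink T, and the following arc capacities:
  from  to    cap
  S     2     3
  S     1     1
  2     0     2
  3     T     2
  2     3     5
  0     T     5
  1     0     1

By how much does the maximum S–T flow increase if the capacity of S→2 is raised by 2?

1

Original max flow = 4.
After raising cap(S→2), augmenting paths through that edge carry 1 more unit.
New max flow = 5. Increase = 1.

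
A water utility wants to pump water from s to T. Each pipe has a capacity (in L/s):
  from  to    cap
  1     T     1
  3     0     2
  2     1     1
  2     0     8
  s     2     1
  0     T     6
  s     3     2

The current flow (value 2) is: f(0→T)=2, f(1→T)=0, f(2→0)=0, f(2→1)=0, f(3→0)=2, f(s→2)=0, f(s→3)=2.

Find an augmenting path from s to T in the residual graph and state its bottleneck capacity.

Residual along s→2→0→T: s→2: 1, 2→0: 8, 0→T: 4.
Bottleneck = min = 1.

s→2→0→T, bottleneck 1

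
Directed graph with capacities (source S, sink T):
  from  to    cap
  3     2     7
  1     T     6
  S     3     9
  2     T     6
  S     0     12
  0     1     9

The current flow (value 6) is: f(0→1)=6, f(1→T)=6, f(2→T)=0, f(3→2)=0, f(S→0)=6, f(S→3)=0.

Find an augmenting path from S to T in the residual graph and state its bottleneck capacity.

Residual along S→3→2→T: S→3: 9, 3→2: 7, 2→T: 6.
Bottleneck = min = 6.

S→3→2→T, bottleneck 6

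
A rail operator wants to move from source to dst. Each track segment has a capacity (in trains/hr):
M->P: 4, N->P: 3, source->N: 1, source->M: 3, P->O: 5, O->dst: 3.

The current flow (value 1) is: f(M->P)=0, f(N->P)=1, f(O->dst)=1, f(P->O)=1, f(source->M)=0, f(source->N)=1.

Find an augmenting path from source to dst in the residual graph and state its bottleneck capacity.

Residual along source->M->P->O->dst: source->M: 3, M->P: 4, P->O: 4, O->dst: 2.
Bottleneck = min = 2.

source->M->P->O->dst, bottleneck 2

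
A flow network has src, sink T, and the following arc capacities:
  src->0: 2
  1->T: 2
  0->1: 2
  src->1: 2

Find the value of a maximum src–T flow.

Augment src->1->T: bottleneck 2. Total 2.
No augmenting path remains in the residual graph.

2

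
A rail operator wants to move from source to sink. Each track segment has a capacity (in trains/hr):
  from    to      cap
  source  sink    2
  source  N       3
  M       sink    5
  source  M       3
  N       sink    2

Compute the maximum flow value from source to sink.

Augment source→sink: bottleneck 2. Total 2.
Augment source→M→sink: bottleneck 3. Total 5.
Augment source→N→sink: bottleneck 2. Total 7.
No augmenting path remains in the residual graph.

7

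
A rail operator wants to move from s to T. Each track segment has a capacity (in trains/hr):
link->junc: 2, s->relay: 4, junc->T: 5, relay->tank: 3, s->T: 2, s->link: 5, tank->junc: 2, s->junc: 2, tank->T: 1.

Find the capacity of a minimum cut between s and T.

8

Max flow = 8 (via 5 augmenting paths).
In the residual at optimum, the set reachable from s is {junc, link, relay, s, tank}.
Cut edges: s->T (cap 2), tank->T (cap 1), junc->T (cap 5). Sum = 8.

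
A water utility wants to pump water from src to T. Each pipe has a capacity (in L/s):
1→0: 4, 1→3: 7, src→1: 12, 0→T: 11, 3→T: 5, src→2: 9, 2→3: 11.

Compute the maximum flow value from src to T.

Augment src→1→0→T: bottleneck 4. Total 4.
Augment src→1→3→T: bottleneck 5. Total 9.
No augmenting path remains in the residual graph.

9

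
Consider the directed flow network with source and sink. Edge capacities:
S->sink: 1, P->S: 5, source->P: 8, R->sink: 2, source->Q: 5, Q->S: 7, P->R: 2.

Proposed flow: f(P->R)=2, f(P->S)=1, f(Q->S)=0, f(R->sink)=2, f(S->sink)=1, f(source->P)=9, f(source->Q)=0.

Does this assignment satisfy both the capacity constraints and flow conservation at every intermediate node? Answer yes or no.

Capacity violated on source->P: flow 9 > capacity 8.

No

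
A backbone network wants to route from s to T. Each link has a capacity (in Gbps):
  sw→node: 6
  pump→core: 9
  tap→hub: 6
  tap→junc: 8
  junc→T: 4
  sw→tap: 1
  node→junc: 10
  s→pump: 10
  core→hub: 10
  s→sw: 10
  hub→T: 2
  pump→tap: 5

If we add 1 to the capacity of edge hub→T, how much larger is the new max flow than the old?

1

Original max flow = 6.
After raising cap(hub→T), augmenting paths through that edge carry 1 more unit.
New max flow = 7. Increase = 1.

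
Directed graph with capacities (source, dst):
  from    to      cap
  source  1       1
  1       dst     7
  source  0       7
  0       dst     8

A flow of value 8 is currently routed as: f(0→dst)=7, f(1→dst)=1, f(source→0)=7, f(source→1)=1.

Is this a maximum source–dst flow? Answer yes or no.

Yes

Residual reachable from source: {source}; dst is not reachable.
Saturated cut: source→0, source→1 with total capacity 8 = current flow value. Flow is maximum.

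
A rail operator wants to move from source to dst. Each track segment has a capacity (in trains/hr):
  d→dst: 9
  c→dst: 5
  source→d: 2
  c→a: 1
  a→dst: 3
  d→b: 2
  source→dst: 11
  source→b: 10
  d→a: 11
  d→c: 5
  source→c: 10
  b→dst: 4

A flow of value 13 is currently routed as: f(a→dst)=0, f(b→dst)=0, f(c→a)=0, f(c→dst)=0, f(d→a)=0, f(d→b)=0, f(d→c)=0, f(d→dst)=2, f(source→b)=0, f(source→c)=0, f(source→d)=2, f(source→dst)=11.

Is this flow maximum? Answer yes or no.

No

Residual path source→c→dst has bottleneck 5 > 0.
Pushing 5 along it raises the flow to 18, so the given flow is not maximum.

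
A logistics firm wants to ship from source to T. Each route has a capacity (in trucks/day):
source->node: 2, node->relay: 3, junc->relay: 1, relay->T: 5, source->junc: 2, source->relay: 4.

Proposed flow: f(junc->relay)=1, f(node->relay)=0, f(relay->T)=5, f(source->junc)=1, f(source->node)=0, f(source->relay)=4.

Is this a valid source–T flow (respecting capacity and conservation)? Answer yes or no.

Yes

Every edge has 0 ≤ f(e) ≤ cap(e).
At each intermediate node, inflow equals outflow.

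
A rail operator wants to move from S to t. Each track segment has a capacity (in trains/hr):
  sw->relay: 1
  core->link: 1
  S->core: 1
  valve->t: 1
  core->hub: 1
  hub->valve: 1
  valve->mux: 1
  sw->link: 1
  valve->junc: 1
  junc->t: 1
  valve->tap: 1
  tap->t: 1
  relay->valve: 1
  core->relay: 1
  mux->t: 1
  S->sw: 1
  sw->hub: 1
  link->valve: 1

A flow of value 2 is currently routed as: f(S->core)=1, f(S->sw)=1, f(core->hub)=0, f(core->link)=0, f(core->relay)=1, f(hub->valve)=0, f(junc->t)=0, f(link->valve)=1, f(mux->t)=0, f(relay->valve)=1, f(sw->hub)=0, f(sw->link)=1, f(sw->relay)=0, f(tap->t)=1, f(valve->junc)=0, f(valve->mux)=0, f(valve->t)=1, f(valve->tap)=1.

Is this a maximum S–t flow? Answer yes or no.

Yes

Residual reachable from S: {S}; t is not reachable.
Saturated cut: S->core, S->sw with total capacity 2 = current flow value. Flow is maximum.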